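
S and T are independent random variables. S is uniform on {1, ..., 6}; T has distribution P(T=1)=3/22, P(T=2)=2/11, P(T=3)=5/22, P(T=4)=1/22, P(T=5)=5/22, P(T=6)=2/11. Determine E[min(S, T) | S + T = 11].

P(S + T = 11) = 3/44.
Summing min(S,T)·P(x,y) over outcomes with S + T = 11 gives 15/44.
E[min(S, T) | S + T = 11] = (15/44) / (3/44) = 5.

5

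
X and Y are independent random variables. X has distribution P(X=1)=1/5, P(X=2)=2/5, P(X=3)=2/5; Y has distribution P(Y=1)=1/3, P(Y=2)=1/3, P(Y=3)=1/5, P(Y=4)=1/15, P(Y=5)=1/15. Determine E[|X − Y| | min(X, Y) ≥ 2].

4/5

P(min(X, Y) ≥ 2) = 8/15.
Summing |X−Y|·P(x,y) over outcomes with min(X, Y) ≥ 2 gives 32/75.
E[|X − Y| | min(X, Y) ≥ 2] = (32/75) / (8/15) = 4/5.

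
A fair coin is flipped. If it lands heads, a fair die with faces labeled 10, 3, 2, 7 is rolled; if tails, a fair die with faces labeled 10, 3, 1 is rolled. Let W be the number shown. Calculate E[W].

E[W | heads] = (10+3+2+7)/4 = 11/2.
E[W | tails] = (10+3+1)/3 = 14/3.
By the law of total expectation,
E[W] = (1/2)·(11/2) + (1/2)·(14/3) = 61/12.

61/12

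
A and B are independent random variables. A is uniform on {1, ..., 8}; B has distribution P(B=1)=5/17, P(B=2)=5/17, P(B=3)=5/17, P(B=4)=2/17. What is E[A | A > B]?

271/49

P(A > B) = 49/68.
Summing A·P(x,y) over outcomes with A > B gives 271/68.
E[A | A > B] = (271/68) / (49/68) = 271/49.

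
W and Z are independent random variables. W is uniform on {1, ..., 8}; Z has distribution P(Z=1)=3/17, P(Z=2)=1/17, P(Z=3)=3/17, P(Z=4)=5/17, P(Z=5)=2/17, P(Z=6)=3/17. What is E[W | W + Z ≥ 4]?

14/3

P(W + Z ≥ 4) = 129/136.
Summing W·P(x,y) over outcomes with W + Z ≥ 4 gives 301/68.
E[W | W + Z ≥ 4] = (301/68) / (129/136) = 14/3.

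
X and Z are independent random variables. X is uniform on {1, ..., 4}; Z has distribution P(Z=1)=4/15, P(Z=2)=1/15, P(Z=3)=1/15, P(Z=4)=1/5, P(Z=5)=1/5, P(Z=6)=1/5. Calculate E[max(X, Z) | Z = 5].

P(Z = 5) = 1/5.
Summing max(X,Z)·P(x,y) over outcomes with Z = 5 gives 1.
E[max(X, Z) | Z = 5] = (1) / (1/5) = 5.

5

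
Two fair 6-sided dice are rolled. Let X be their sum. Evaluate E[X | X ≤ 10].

218/33

P(X ≤ 10) = 11/12.
E[X | X ≤ 10] = (109/18) / (11/12) = 218/33.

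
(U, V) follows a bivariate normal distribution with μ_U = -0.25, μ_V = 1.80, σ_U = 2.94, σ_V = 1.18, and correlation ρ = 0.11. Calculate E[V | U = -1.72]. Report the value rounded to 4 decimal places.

For a bivariate normal, E[V | U=x] = μ_V + ρ·(σ_V/σ_U)·(x − μ_U).
E[V | U=-1.72] = 1.80 + (0.11)·(1.18/2.94)·(-1.72 − (-0.25)) = 1.80 + (0.04415)·(-1.47) = 1.7351.

1.7351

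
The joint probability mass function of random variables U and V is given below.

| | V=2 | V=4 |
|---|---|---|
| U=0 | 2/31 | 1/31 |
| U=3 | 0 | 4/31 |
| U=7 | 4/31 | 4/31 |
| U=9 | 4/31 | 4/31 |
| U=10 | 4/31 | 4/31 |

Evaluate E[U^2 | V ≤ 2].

P(V ≤ 2) = 14/31.
Summing U^2·P(U=x,V=y) over the conditioning event gives 920/31.
E[U^2 | V ≤ 2] = (920/31) / (14/31) = 460/7.

460/7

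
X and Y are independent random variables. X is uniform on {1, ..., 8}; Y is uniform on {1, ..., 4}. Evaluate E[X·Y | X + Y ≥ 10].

145/6

Outcomes with X + Y ≥ 10: (6,4), (7,3), (7,4), (8,2), (8,3), (8,4), each with probability 1/32.
E[X·Y | X + Y ≥ 10] = (24 + 21 + 28 + 16 + 24 + 32) / 6 = 145/6.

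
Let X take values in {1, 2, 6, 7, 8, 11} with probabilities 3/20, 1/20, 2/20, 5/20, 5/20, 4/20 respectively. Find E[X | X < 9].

P(X < 9) = 4/5.
Σ over the event: 1·3/20 + 2·1/20 + 6·1/10 + 7·1/4 + 8·1/4 = 23/5.
E[X | X < 9] = (23/5) / (4/5) = 23/4.

23/4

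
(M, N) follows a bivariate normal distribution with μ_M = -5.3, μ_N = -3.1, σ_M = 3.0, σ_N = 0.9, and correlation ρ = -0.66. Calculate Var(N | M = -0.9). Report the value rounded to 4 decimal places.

0.4572

The conditional variance in a bivariate normal is σ_N²(1 − ρ²), independent of x.
Var(N | M=-0.9) = (0.9)²·(1 − (-0.66)²) = 0.81·0.5644 = 0.4572.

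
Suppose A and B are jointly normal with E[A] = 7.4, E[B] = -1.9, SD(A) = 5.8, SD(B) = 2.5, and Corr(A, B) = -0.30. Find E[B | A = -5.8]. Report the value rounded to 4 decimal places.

-0.1931

E[B | A=x] = μ_B + ρ(σ_B/σ_A)(x − μ_A) for jointly normal variables.
E[B | A=-5.8] = -1.9 + (-0.30)·(2.5/5.8)·(-5.8 − (7.4)) = -1.9 + (-0.12931)·(-13.2) = -0.1931.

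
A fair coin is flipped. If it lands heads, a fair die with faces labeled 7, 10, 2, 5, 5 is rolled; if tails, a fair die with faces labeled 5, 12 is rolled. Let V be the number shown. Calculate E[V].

E[V | heads] = (7+10+2+5+5)/5 = 29/5.
E[V | tails] = (5+12)/2 = 17/2.
E[V] = (1/2)·(29/5) + (1/2)·(17/2) = 143/20.

143/20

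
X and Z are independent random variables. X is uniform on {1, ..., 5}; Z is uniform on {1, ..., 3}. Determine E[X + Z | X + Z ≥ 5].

55/9

Outcomes with X + Z ≥ 5: (2,3), (3,2), (3,3), (4,1), (4,2), (4,3), (5,1), (5,2), (5,3), each with probability 1/15.
E[X + Z | X + Z ≥ 5] = (5 + 5 + 6 + 5 + 6 + 7 + 6 + 7 + 8) / 9 = 55/9.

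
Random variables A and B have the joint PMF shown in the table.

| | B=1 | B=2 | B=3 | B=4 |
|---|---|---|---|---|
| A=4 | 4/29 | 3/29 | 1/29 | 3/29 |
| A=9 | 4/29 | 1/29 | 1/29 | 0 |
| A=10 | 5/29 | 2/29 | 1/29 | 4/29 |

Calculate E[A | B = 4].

P(B = 4) = 7/29.
Σ A·P over the event = 4·(3/29) + 10·(4/29) = 52/29.
E[A | B = 4] = (52/29) / (7/29) = 52/7.

52/7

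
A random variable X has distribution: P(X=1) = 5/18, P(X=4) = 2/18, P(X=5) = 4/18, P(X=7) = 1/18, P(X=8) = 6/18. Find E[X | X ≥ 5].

75/11

P(X ≥ 5) = 11/18.
Σ over the event: 5·2/9 + 7·1/18 + 8·1/3 = 25/6.
E[X | X ≥ 5] = (25/6) / (11/18) = 75/11.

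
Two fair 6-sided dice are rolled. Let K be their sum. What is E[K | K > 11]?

P(K > 11) = 1/36.
Σ over the event: 12·1/36 = 1/3.
E[K | K > 11] = (1/3) / (1/36) = 12.

12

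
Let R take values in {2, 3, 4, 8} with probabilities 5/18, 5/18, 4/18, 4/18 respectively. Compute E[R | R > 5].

8

P(R > 5) = 2/9.
Σ over the event: 8·2/9 = 16/9.
E[R | R > 5] = (16/9) / (2/9) = 8.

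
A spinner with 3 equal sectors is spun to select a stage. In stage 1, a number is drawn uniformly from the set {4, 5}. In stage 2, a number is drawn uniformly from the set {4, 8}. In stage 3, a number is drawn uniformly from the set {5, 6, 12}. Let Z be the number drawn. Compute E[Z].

E[Z | stage 1] = (4+5)/2 = 9/2.
E[Z | stage 2] = (4+8)/2 = 6.
E[Z | stage 3] = (5+6+12)/3 = 23/3.
By the law of total expectation,
E[Z] = (1/3)·(9/2) + (1/3)·(6) + (1/3)·(23/3) = 109/18.

109/18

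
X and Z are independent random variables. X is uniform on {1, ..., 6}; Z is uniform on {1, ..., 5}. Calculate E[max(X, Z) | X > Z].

P(X > Z) = 1/2.
Summing max(X,Z)·P(x,y) over outcomes with X > Z gives 7/3.
E[max(X, Z) | X > Z] = (7/3) / (1/2) = 14/3.

14/3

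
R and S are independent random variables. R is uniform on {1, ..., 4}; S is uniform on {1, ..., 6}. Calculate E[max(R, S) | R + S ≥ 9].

17/3

P(R + S ≥ 9) = 1/8.
Summing max(R,S)·P(x,y) over outcomes with R + S ≥ 9 gives 17/24.
E[max(R, S) | R + S ≥ 9] = (17/24) / (1/8) = 17/3.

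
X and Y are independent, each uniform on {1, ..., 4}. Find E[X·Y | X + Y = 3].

2

Outcomes with X + Y = 3: (1,2), (2,1), each with probability 1/16.
E[X·Y | X + Y = 3] = (2 + 2) / 2 = 2.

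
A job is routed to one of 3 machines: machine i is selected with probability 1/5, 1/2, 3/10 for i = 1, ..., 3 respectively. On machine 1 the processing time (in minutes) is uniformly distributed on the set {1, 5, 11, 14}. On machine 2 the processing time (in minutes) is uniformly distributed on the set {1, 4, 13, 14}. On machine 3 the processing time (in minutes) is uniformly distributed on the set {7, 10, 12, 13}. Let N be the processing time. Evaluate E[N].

E[N | machine 1] = (1+5+11+14)/4 = 31/4.
E[N | machine 2] = (1+4+13+14)/4 = 8.
E[N | machine 3] = (7+10+12+13)/4 = 21/2.
By the law of total expectation,
E[N] = (1/5)·(31/4) + (1/2)·(8) + (3/10)·(21/2) = 87/10.

87/10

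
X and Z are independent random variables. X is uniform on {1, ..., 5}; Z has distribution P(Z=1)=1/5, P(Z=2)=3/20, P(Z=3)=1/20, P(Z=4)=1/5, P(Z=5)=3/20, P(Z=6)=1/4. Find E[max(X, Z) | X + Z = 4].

P(X + Z = 4) = 2/25.
Summing max(X,Z)·P(x,y) over outcomes with X + Z = 4 gives 21/100.
E[max(X, Z) | X + Z = 4] = (21/100) / (2/25) = 21/8.

21/8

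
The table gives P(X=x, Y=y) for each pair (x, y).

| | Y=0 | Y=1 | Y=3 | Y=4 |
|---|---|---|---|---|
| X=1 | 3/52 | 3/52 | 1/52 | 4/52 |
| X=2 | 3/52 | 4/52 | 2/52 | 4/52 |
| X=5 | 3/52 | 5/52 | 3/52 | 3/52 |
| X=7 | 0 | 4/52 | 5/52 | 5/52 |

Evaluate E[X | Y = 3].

5

P(Y = 3) = 11/52.
Σ X·P over the event = 1·(1/52) + 2·(2/52) + 5·(3/52) + 7·(5/52) = 55/52.
E[X | Y = 3] = (55/52) / (11/52) = 5.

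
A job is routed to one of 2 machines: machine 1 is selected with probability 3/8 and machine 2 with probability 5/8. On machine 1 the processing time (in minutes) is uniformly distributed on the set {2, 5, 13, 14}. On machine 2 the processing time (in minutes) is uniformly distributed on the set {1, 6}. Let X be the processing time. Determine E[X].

43/8

E[X | machine 1] = (2+5+13+14)/4 = 17/2.
E[X | machine 2] = (1+6)/2 = 7/2.
By the law of total expectation,
E[X] = (3/8)·(17/2) + (5/8)·(7/2) = 43/8.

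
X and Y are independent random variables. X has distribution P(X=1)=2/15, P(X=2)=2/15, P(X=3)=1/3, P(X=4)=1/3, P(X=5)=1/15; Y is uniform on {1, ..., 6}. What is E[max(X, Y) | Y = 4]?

P(Y = 4) = 1/6.
Summing max(X,Y)·P(x,y) over outcomes with Y = 4 gives 61/90.
E[max(X, Y) | Y = 4] = (61/90) / (1/6) = 61/15.

61/15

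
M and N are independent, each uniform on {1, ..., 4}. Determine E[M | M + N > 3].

36/13

P(M + N > 3) = 13/16.
Summing M·P(x,y) over outcomes with M + N > 3 gives 9/4.
E[M | M + N > 3] = (9/4) / (13/16) = 36/13.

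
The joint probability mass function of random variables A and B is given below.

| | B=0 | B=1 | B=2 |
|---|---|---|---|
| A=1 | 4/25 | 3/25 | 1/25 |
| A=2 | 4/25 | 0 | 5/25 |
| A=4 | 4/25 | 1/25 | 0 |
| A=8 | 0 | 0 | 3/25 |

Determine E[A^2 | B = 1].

19/4

P(B = 1) = 4/25.
Σ A^2·P over the event = 1·(3/25) + 16·(1/25) = 19/25.
E[A^2 | B = 1] = (19/25) / (4/25) = 19/4.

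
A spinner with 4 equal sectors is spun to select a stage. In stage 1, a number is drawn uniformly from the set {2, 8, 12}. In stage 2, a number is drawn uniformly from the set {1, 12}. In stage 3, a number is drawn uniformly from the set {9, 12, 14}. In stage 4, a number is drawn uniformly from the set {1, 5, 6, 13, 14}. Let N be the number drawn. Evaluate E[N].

E[N | stage 1] = (2+8+12)/3 = 22/3.
E[N | stage 2] = (1+12)/2 = 13/2.
E[N | stage 3] = (9+12+14)/3 = 35/3.
E[N | stage 4] = (1+5+6+13+14)/5 = 39/5.
E[N] = (1/4)·(22/3) + (1/4)·(13/2) + (1/4)·(35/3) + (1/4)·(39/5) = 333/40.

333/40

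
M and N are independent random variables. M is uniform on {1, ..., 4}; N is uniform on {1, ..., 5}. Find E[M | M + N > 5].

Outcomes with M + N > 5: (1,5), (2,4), (2,5), (3,3), (3,4), (3,5), (4,2), (4,3), (4,4), (4,5), each with probability 1/20.
E[M | M + N > 5] = (1 + 2 + 2 + 3 + 3 + 3 + 4 + 4 + 4 + 4) / 10 = 3.

3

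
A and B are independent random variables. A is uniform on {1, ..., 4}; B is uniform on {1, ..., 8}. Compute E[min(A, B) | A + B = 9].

Outcomes with A + B = 9: (1,8), (2,7), (3,6), (4,5), each with probability 1/32.
E[min(A, B) | A + B = 9] = (1 + 2 + 3 + 4) / 4 = 5/2.

5/2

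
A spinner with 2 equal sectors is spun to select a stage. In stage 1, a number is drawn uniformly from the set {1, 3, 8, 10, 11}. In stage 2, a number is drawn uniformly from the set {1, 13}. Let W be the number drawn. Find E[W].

E[W | stage 1] = (1+3+8+10+11)/5 = 33/5.
E[W | stage 2] = (1+13)/2 = 7.
By the law of total expectation,
E[W] = (1/2)·(33/5) + (1/2)·(7) = 34/5.

34/5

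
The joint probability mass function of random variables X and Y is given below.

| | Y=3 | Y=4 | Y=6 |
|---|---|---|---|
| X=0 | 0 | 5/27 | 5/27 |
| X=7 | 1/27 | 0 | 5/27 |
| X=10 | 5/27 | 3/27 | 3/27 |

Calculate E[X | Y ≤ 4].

P(Y ≤ 4) = 14/27.
Σ X·P over the event = 0·(5/27) + 7·(1/27) + 10·(5/27) + 10·(3/27) = 29/9.
E[X | Y ≤ 4] = (29/9) / (14/27) = 87/14.

87/14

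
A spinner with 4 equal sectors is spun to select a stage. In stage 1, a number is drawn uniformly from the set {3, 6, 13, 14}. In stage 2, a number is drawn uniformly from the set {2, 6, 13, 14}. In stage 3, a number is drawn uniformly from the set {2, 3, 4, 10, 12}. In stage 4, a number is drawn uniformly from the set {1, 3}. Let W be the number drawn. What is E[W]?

E[W | stage 1] = (3+6+13+14)/4 = 9.
E[W | stage 2] = (2+6+13+14)/4 = 35/4.
E[W | stage 3] = (2+3+4+10+12)/5 = 31/5.
E[W | stage 4] = (1+3)/2 = 2.
E[W] = (1/4)·(9) + (1/4)·(35/4) + (1/4)·(31/5) + (1/4)·(2) = 519/80.

519/80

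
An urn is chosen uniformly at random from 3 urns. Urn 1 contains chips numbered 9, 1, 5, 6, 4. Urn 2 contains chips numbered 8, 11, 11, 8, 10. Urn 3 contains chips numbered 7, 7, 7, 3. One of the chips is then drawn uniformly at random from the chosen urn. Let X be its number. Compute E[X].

E[X | urn 1] = (9+1+5+6+4)/5 = 5.
E[X | urn 2] = (8+11+11+8+10)/5 = 48/5.
E[X | urn 3] = (7+7+7+3)/4 = 6.
E[X] = (1/3)·(5) + (1/3)·(48/5) + (1/3)·(6) = 103/15.

103/15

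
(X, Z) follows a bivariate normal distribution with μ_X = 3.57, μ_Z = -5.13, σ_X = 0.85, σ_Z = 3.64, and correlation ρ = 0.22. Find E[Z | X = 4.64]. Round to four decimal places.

For a bivariate normal, E[Z | X=x] = μ_Z + ρ·(σ_Z/σ_X)·(x − μ_X).
E[Z | X=4.64] = -5.13 + (0.22)·(3.64/0.85)·(4.64 − (3.57)) = -5.13 + (0.94212)·(1.07) = -4.1219.

-4.1219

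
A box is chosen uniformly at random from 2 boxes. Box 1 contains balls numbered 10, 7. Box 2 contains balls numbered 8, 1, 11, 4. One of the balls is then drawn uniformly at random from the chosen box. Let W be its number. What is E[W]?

E[W | box 1] = (10+7)/2 = 17/2.
E[W | box 2] = (8+1+11+4)/4 = 6.
By the law of total expectation,
E[W] = (1/2)·(17/2) + (1/2)·(6) = 29/4.

29/4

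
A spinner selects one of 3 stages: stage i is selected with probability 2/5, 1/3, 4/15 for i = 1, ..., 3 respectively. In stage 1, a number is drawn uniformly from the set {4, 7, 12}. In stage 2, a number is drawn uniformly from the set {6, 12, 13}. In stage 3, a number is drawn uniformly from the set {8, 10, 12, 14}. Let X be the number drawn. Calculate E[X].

85/9

E[X | stage 1] = (4+7+12)/3 = 23/3.
E[X | stage 2] = (6+12+13)/3 = 31/3.
E[X | stage 3] = (8+10+12+14)/4 = 11.
By the law of total expectation,
E[X] = (2/5)·(23/3) + (1/3)·(31/3) + (4/15)·(11) = 85/9.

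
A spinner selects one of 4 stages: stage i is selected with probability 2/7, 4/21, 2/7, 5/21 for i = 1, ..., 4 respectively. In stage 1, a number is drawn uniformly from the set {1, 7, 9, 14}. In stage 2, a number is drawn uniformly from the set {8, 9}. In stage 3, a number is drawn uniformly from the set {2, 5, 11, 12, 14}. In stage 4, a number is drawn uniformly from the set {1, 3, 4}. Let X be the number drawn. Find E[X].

E[X | stage 1] = (1+7+9+14)/4 = 31/4.
E[X | stage 2] = (8+9)/2 = 17/2.
E[X | stage 3] = (2+5+11+12+14)/5 = 44/5.
E[X | stage 4] = (1+3+4)/3 = 8/3.
By the law of total expectation,
E[X] = (2/7)·(31/4) + (4/21)·(17/2) + (2/7)·(44/5) + (5/21)·(8/3) = 4399/630.

4399/630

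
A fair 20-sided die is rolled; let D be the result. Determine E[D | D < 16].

P(D < 16) = 3/4.
E[D | D < 16] = (6) / (3/4) = 8.

8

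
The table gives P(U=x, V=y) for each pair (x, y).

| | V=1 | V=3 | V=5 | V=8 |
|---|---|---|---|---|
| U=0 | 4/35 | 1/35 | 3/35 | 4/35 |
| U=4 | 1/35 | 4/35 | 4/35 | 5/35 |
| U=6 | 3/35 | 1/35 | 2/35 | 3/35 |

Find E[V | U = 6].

40/9

P(U = 6) = 9/35.
Σ V·P over the event = 1·(3/35) + 3·(1/35) + 5·(2/35) + 8·(3/35) = 8/7.
E[V | U = 6] = (8/7) / (9/35) = 40/9.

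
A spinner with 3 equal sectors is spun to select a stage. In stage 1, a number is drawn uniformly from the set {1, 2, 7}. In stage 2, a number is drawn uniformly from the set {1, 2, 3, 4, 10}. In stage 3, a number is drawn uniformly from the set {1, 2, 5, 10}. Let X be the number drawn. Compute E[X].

71/18

E[X | stage 1] = (1+2+7)/3 = 10/3.
E[X | stage 2] = (1+2+3+4+10)/5 = 4.
E[X | stage 3] = (1+2+5+10)/4 = 9/2.
E[X] = (1/3)·(10/3) + (1/3)·(4) + (1/3)·(9/2) = 71/18.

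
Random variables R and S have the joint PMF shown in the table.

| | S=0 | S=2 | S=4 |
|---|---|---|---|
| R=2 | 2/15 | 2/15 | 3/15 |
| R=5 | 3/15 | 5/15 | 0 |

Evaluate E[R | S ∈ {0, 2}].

4

P(S ∈ {0, 2}) = 4/5.
Σ R·P over the event = 2·(2/15) + 2·(2/15) + 5·(3/15) + 5·(5/15) = 16/5.
E[R | S ∈ {0, 2}] = (16/5) / (4/5) = 4.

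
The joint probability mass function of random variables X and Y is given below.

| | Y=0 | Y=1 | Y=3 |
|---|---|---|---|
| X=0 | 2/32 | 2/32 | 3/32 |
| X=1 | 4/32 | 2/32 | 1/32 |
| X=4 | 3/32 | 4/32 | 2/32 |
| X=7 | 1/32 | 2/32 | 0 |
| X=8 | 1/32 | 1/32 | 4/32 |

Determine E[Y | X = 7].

2/3

P(X = 7) = 3/32.
Σ Y·P over the event = 0·(1/32) + 1·(2/32) = 1/16.
E[Y | X = 7] = (1/16) / (3/32) = 2/3.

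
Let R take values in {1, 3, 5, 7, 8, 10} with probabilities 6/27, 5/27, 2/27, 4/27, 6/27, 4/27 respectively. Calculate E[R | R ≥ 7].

58/7

P(R ≥ 7) = 14/27.
Σ over the event: 7·4/27 + 8·2/9 + 10·4/27 = 116/27.
E[R | R ≥ 7] = (116/27) / (14/27) = 58/7.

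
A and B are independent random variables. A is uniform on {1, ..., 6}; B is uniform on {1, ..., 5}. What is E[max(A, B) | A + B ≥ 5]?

14/3

P(A + B ≥ 5) = 4/5.
Summing max(A,B)·P(x,y) over outcomes with A + B ≥ 5 gives 56/15.
E[max(A, B) | A + B ≥ 5] = (56/15) / (4/5) = 14/3.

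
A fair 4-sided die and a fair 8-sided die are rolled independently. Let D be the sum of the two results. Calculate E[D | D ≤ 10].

P(D ≤ 10) = 29/32.
E[D | D ≤ 10] = (95/16) / (29/32) = 190/29.

190/29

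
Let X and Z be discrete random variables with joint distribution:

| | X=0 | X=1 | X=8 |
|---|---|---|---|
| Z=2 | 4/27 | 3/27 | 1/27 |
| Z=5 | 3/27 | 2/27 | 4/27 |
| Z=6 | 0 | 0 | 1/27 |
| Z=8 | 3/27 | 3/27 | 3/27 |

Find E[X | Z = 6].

P(Z = 6) = 1/27.
Σ X·P over the event = 8·(1/27) = 8/27.
E[X | Z = 6] = (8/27) / (1/27) = 8.

8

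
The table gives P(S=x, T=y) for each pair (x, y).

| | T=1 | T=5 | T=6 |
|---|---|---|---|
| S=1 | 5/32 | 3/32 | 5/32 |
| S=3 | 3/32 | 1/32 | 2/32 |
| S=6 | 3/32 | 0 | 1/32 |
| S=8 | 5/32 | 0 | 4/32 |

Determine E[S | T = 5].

3/2

P(T = 5) = 1/8.
Summing S·P(S=x,T=y) over the conditioning event gives 3/16.
E[S | T = 5] = (3/16) / (1/8) = 3/2.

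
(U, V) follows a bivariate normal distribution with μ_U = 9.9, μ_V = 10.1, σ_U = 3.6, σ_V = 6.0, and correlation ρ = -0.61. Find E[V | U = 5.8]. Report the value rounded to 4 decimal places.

For a bivariate normal, E[V | U=x] = μ_V + ρ·(σ_V/σ_U)·(x − μ_U).
E[V | U=5.8] = 10.1 + (-0.61)·(6.0/3.6)·(5.8 − (9.9)) = 10.1 + (-1.01667)·(-4.1) = 14.2683.

14.2683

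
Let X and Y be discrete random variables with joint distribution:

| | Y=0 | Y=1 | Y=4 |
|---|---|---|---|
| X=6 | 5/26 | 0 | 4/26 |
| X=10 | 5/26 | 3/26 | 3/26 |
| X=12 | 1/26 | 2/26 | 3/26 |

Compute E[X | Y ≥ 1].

48/5

P(Y ≥ 1) = 15/26.
Σ X·P over the event = 6·(4/26) + 10·(3/26) + 10·(3/26) + 12·(2/26) + 12·(3/26) = 72/13.
E[X | Y ≥ 1] = (72/13) / (15/26) = 48/5.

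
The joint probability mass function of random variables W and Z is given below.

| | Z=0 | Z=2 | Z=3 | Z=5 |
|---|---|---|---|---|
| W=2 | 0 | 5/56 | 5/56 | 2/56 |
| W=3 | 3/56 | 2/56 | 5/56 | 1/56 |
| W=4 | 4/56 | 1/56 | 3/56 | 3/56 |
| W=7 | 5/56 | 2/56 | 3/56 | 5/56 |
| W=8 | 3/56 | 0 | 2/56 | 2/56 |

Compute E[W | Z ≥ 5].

P(Z ≥ 5) = 13/56.
Summing W·P(W=x,Z=y) over the conditioning event gives 5/4.
E[W | Z ≥ 5] = (5/4) / (13/56) = 70/13.

70/13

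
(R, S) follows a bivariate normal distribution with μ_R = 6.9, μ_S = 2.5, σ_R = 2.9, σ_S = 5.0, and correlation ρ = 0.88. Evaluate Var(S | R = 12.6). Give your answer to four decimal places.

5.6400

The conditional variance in a bivariate normal is σ_S²(1 − ρ²), independent of x.
Var(S | R=12.6) = (5.0)²·(1 − (0.88)²) = 25·0.2256 = 5.6400.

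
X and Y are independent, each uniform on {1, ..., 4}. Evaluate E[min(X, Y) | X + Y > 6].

Outcomes with X + Y > 6: (3,4), (4,3), (4,4), each with probability 1/16.
E[min(X, Y) | X + Y > 6] = (3 + 3 + 4) / 3 = 10/3.

10/3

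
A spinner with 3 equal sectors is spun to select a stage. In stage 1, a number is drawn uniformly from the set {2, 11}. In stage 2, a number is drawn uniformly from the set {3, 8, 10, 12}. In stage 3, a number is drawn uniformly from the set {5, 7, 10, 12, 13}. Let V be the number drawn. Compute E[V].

161/20

E[V | stage 1] = (2+11)/2 = 13/2.
E[V | stage 2] = (3+8+10+12)/4 = 33/4.
E[V | stage 3] = (5+7+10+12+13)/5 = 47/5.
By the law of total expectation,
E[V] = (1/3)·(13/2) + (1/3)·(33/4) + (1/3)·(47/5) = 161/20.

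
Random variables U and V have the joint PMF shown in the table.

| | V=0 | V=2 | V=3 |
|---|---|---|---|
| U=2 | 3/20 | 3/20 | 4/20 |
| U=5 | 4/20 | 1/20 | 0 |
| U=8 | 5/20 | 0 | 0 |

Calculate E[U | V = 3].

P(V = 3) = 1/5.
Σ U·P over the event = 2·(4/20) = 2/5.
E[U | V = 3] = (2/5) / (1/5) = 2.

2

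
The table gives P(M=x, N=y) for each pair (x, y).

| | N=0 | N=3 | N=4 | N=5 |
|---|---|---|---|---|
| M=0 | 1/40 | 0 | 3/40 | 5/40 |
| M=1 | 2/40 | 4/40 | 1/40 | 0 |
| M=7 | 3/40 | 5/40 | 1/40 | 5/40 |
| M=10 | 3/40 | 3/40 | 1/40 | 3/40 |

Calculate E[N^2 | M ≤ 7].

137/10

P(M ≤ 7) = 3/4.
Summing N^2·P(M=x,N=y) over the conditioning event gives 411/40.
E[N^2 | M ≤ 7] = (411/40) / (3/4) = 137/10.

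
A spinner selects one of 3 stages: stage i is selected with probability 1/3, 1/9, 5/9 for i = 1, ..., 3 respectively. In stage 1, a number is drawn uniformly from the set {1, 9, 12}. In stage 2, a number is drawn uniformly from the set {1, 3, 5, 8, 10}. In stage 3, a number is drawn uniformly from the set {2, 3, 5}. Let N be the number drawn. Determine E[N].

661/135

E[N | stage 1] = (1+9+12)/3 = 22/3.
E[N | stage 2] = (1+3+5+8+10)/5 = 27/5.
E[N | stage 3] = (2+3+5)/3 = 10/3.
By the law of total expectation,
E[N] = (1/3)·(22/3) + (1/9)·(27/5) + (5/9)·(10/3) = 661/135.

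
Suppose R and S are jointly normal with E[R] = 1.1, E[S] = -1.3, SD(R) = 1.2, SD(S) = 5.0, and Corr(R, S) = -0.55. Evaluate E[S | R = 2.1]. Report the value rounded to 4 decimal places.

-3.5917

For a bivariate normal, E[S | R=x] = μ_S + ρ·(σ_S/σ_R)·(x − μ_R).
E[S | R=2.1] = -1.3 + (-0.55)·(5.0/1.2)·(2.1 − (1.1)) = -1.3 + (-2.2917)·(1) = -3.5917.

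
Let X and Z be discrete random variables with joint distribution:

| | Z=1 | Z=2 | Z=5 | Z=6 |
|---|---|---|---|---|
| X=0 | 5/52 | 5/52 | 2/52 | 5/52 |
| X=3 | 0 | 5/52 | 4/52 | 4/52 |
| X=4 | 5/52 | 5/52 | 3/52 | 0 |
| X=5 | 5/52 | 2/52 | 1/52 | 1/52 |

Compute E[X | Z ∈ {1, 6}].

62/25

P(Z ∈ {1, 6}) = 25/52.
Σ X·P over the event = 0·(5/52) + 0·(5/52) + 3·(4/52) + 4·(5/52) + 5·(5/52) + 5·(1/52) = 31/26.
E[X | Z ∈ {1, 6}] = (31/26) / (25/52) = 62/25.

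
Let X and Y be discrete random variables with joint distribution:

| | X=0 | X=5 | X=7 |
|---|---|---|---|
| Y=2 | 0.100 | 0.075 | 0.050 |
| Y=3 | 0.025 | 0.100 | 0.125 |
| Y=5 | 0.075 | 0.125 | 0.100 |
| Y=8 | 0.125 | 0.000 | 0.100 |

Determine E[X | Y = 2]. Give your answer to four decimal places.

P(Y = 2) = 0.225.
Σ X·P over the event = 0·(0.100) + 5·(0.075) + 7·(0.050) = 0.725.
E[X | Y = 2] = (0.725) / (0.225) = 3.2222.

3.2222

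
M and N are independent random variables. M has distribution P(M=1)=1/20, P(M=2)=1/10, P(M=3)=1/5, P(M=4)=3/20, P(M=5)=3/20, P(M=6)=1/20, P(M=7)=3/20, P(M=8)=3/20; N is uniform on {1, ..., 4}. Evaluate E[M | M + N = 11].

P(M + N = 11) = 3/40.
Summing M·P(x,y) over outcomes with M + N = 11 gives 9/16.
E[M | M + N = 11] = (9/16) / (3/40) = 15/2.

15/2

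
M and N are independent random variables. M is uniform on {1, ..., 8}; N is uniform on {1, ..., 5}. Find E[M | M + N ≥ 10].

7

P(M + N ≥ 10) = 1/4.
Summing M·P(x,y) over outcomes with M + N ≥ 10 gives 7/4.
E[M | M + N ≥ 10] = (7/4) / (1/4) = 7.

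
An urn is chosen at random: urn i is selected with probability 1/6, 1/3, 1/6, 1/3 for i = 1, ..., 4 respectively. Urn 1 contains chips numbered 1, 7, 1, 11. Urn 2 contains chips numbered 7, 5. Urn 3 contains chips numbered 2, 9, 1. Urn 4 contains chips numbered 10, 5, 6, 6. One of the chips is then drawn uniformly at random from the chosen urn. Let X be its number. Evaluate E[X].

23/4

E[X | urn 1] = (1+7+1+11)/4 = 5.
E[X | urn 2] = (7+5)/2 = 6.
E[X | urn 3] = (2+9+1)/3 = 4.
E[X | urn 4] = (10+5+6+6)/4 = 27/4.
E[X] = (1/6)·(5) + (1/3)·(6) + (1/6)·(4) + (1/3)·(27/4) = 23/4.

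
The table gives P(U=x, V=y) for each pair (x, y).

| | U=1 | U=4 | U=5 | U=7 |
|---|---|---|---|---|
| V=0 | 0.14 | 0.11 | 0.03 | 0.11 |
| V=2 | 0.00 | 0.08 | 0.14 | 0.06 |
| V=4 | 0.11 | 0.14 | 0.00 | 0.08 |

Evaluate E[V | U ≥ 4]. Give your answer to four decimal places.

P(U ≥ 4) = 0.75.
Σ V·P over the event = 0·(0.11) + 2·(0.08) + 4·(0.14) + 0·(0.03) + 2·(0.14) + 0·(0.11) + 2·(0.06) + 4·(0.08) = 1.44.
E[V | U ≥ 4] = (1.44) / (0.75) = 1.9200.

1.9200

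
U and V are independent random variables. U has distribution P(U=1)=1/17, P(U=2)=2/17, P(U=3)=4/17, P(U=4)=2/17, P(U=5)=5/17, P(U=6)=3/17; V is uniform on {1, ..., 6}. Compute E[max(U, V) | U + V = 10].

P(U + V = 10) = 5/51.
Summing max(U,V)·P(x,y) over outcomes with U + V = 10 gives 55/102.
E[max(U, V) | U + V = 10] = (55/102) / (5/51) = 11/2.

11/2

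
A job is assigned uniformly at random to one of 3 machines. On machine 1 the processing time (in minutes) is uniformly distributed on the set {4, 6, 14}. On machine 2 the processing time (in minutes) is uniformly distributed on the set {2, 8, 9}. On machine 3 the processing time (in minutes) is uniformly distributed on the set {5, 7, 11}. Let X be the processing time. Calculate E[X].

22/3

E[X | machine 1] = (4+6+14)/3 = 8.
E[X | machine 2] = (2+8+9)/3 = 19/3.
E[X | machine 3] = (5+7+11)/3 = 23/3.
E[X] = (1/3)·(8) + (1/3)·(19/3) + (1/3)·(23/3) = 22/3.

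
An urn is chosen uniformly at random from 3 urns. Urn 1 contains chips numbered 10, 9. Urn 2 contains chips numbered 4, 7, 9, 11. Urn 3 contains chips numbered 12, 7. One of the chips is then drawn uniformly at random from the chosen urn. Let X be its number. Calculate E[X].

E[X | urn 1] = (10+9)/2 = 19/2.
E[X | urn 2] = (4+7+9+11)/4 = 31/4.
E[X | urn 3] = (12+7)/2 = 19/2.
By the law of total expectation,
E[X] = (1/3)·(19/2) + (1/3)·(31/4) + (1/3)·(19/2) = 107/12.

107/12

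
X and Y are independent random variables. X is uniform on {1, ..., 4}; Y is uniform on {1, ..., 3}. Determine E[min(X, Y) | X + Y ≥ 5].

13/6

Outcomes with X + Y ≥ 5: (2,3), (3,2), (3,3), (4,1), (4,2), (4,3), each with probability 1/12.
E[min(X, Y) | X + Y ≥ 5] = (2 + 2 + 3 + 1 + 2 + 3) / 6 = 13/6.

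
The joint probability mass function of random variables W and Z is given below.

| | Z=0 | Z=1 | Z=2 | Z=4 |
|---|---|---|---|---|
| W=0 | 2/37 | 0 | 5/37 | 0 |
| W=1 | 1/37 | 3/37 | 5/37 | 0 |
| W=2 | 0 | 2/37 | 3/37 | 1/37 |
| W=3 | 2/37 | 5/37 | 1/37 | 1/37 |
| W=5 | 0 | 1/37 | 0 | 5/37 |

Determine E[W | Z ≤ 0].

P(Z ≤ 0) = 5/37.
Σ W·P over the event = 0·(2/37) + 1·(1/37) + 3·(2/37) = 7/37.
E[W | Z ≤ 0] = (7/37) / (5/37) = 7/5.

7/5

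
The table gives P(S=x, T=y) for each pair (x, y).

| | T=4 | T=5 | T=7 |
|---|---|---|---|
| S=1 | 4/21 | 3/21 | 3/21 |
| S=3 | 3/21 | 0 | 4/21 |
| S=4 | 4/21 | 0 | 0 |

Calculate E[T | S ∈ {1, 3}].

92/17

P(S ∈ {1, 3}) = 17/21.
Σ T·P over the event = 4·(4/21) + 5·(3/21) + 7·(3/21) + 4·(3/21) + 7·(4/21) = 92/21.
E[T | S ∈ {1, 3}] = (92/21) / (17/21) = 92/17.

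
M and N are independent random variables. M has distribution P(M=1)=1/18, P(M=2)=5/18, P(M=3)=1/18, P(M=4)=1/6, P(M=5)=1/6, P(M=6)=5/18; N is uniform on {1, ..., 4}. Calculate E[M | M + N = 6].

P(M + N = 6) = 1/6.
Summing M·P(x,y) over outcomes with M + N = 6 gives 5/9.
E[M | M + N = 6] = (5/9) / (1/6) = 10/3.

10/3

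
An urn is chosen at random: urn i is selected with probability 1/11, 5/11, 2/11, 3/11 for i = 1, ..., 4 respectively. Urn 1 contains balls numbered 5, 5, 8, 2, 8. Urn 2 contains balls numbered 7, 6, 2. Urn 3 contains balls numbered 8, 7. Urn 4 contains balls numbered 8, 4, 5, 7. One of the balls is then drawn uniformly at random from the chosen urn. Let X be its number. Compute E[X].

318/55

E[X | urn 1] = (5+5+8+2+8)/5 = 28/5.
E[X | urn 2] = (7+6+2)/3 = 5.
E[X | urn 3] = (8+7)/2 = 15/2.
E[X | urn 4] = (8+4+5+7)/4 = 6.
By the law of total expectation,
E[X] = (1/11)·(28/5) + (5/11)·(5) + (2/11)·(15/2) + (3/11)·(6) = 318/55.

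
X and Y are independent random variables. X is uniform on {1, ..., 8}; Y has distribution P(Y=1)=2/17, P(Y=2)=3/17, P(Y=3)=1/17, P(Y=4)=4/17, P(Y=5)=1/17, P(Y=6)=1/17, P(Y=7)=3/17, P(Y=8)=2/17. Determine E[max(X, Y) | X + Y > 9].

P(X + Y > 9) = 29/68.
Summing max(X,Y)·P(x,y) over outcomes with X + Y > 9 gives 423/136.
E[max(X, Y) | X + Y > 9] = (423/136) / (29/68) = 423/58.

423/58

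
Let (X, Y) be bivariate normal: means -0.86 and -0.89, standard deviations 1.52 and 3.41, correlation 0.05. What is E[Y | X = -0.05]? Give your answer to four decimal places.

The regression of Y on X has slope ρ·σ_Y/σ_X and passes through (μ_X, μ_Y).
E[Y | X=-0.05] = -0.89 + (0.05)·(3.41/1.52)·(-0.05 − (-0.86)) = -0.89 + (0.11217)·(0.81) = -0.7991.

-0.7991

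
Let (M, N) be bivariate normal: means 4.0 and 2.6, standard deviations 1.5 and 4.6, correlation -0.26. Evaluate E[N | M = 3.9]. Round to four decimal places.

2.6797

For a bivariate normal, E[N | M=x] = μ_N + ρ·(σ_N/σ_M)·(x − μ_M).
E[N | M=3.9] = 2.6 + (-0.26)·(4.6/1.5)·(3.9 − (4.0)) = 2.6 + (-0.79733)·(-0.1) = 2.6797.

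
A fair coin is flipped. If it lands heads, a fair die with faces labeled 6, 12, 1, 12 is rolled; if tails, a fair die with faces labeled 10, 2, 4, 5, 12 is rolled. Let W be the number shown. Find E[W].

E[W | heads] = (6+12+1+12)/4 = 31/4.
E[W | tails] = (10+2+4+5+12)/5 = 33/5.
E[W] = (1/2)·(31/4) + (1/2)·(33/5) = 287/40.

287/40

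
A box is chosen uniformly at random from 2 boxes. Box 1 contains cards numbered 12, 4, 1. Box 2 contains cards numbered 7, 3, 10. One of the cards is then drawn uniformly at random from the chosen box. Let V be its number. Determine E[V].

E[V | box 1] = (12+4+1)/3 = 17/3.
E[V | box 2] = (7+3+10)/3 = 20/3.
By the law of total expectation,
E[V] = (1/2)·(17/3) + (1/2)·(20/3) = 37/6.

37/6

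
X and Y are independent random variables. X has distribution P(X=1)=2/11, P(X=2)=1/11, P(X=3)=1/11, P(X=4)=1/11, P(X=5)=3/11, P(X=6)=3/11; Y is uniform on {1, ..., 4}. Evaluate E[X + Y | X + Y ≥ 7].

P(X + Y ≥ 7) = 6/11.
Summing (X+Y)·P(x,y) over outcomes with X + Y ≥ 7 gives 49/11.
E[X + Y | X + Y ≥ 7] = (49/11) / (6/11) = 49/6.

49/6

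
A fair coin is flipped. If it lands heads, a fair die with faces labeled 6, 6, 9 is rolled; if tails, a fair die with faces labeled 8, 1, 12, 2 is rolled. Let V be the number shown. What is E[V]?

E[V | heads] = (6+6+9)/3 = 7.
E[V | tails] = (8+1+12+2)/4 = 23/4.
E[V] = (1/2)·(7) + (1/2)·(23/4) = 51/8.

51/8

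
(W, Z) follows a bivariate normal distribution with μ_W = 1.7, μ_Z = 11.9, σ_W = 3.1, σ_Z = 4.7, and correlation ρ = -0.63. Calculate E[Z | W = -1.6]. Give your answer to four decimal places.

15.0520

For a bivariate normal, E[Z | W=x] = μ_Z + ρ·(σ_Z/σ_W)·(x − μ_W).
E[Z | W=-1.6] = 11.9 + (-0.63)·(4.7/3.1)·(-1.6 − (1.7)) = 11.9 + (-0.95516)·(-3.3) = 15.0520.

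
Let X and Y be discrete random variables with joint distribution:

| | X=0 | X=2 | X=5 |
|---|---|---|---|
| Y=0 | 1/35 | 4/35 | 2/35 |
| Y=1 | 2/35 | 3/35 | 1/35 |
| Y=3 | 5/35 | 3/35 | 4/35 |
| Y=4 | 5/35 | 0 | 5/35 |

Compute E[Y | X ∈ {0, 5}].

14/5

P(X ∈ {0, 5}) = 5/7.
Σ Y·P over the event = 0·(1/35) + 1·(2/35) + 3·(5/35) + 4·(5/35) + 0·(2/35) + 1·(1/35) + 3·(4/35) + 4·(5/35) = 2.
E[Y | X ∈ {0, 5}] = (2) / (5/7) = 14/5.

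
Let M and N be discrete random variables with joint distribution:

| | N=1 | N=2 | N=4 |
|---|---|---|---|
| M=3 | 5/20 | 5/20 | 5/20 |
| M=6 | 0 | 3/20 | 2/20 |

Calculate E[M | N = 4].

P(N = 4) = 7/20.
Σ M·P over the event = 3·(5/20) + 6·(2/20) = 27/20.
E[M | N = 4] = (27/20) / (7/20) = 27/7.

27/7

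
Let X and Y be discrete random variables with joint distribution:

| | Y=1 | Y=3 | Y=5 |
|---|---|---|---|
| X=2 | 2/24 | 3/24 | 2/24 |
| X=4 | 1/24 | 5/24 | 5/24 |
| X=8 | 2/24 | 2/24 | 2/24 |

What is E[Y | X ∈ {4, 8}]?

P(X ∈ {4, 8}) = 17/24.
Summing Y·P(X=x,Y=y) over the conditioning event gives 59/24.
E[Y | X ∈ {4, 8}] = (59/24) / (17/24) = 59/17.

59/17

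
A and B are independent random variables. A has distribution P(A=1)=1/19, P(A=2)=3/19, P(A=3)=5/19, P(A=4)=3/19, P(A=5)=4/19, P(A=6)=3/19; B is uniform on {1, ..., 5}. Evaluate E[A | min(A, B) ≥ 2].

P(min(A, B) ≥ 2) = 72/95.
Summing A·P(x,y) over outcomes with min(A, B) ≥ 2 gives 284/95.
E[A | min(A, B) ≥ 2] = (284/95) / (72/95) = 71/18.

71/18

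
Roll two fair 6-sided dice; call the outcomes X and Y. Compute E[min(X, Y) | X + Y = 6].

Outcomes with X + Y = 6: (1,5), (2,4), (3,3), (4,2), (5,1), each with probability 1/36.
E[min(X, Y) | X + Y = 6] = (1 + 2 + 3 + 2 + 1) / 5 = 9/5.

9/5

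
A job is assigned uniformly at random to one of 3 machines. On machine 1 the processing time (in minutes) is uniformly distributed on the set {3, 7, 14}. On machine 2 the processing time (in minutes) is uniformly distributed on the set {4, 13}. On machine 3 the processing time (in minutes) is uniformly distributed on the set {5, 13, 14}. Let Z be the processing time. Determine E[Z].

E[Z | machine 1] = (3+7+14)/3 = 8.
E[Z | machine 2] = (4+13)/2 = 17/2.
E[Z | machine 3] = (5+13+14)/3 = 32/3.
E[Z] = (1/3)·(8) + (1/3)·(17/2) + (1/3)·(32/3) = 163/18.

163/18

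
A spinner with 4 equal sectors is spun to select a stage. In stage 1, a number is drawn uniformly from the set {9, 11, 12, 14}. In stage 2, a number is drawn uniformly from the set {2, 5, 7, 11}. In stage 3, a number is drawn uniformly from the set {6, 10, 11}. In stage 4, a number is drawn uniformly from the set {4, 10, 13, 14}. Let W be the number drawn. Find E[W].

37/4

E[W | stage 1] = (9+11+12+14)/4 = 23/2.
E[W | stage 2] = (2+5+7+11)/4 = 25/4.
E[W | stage 3] = (6+10+11)/3 = 9.
E[W | stage 4] = (4+10+13+14)/4 = 41/4.
E[W] = (1/4)·(23/2) + (1/4)·(25/4) + (1/4)·(9) + (1/4)·(41/4) = 37/4.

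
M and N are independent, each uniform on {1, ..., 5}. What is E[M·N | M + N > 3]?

10

P(M + N > 3) = 22/25.
Summing MN·P(x,y) over outcomes with M + N > 3 gives 44/5.
E[M·N | M + N > 3] = (44/5) / (22/25) = 10.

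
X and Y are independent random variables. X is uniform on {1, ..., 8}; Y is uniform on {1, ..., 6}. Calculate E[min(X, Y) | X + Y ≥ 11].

49/10

P(X + Y ≥ 11) = 5/24.
Summing min(X,Y)·P(x,y) over outcomes with X + Y ≥ 11 gives 49/48.
E[min(X, Y) | X + Y ≥ 11] = (49/48) / (5/24) = 49/10.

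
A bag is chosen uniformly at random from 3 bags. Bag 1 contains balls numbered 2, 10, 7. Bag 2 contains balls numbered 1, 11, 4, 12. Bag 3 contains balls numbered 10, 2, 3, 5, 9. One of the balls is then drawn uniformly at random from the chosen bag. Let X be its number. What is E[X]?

287/45

E[X | bag 1] = (2+10+7)/3 = 19/3.
E[X | bag 2] = (1+11+4+12)/4 = 7.
E[X | bag 3] = (10+2+3+5+9)/5 = 29/5.
E[X] = (1/3)·(19/3) + (1/3)·(7) + (1/3)·(29/5) = 287/45.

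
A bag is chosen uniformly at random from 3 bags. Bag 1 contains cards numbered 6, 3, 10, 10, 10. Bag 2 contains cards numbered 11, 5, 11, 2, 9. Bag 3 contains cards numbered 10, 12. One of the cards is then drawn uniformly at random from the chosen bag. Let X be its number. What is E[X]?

E[X | bag 1] = (6+3+10+10+10)/5 = 39/5.
E[X | bag 2] = (11+5+11+2+9)/5 = 38/5.
E[X | bag 3] = (10+12)/2 = 11.
By the law of total expectation,
E[X] = (1/3)·(39/5) + (1/3)·(38/5) + (1/3)·(11) = 44/5.

44/5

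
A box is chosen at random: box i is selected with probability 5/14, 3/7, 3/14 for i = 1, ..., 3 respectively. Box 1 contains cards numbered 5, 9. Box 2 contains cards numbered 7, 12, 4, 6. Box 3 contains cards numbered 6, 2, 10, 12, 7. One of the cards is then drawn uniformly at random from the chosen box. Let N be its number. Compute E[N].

E[N | box 1] = (5+9)/2 = 7.
E[N | box 2] = (7+12+4+6)/4 = 29/4.
E[N | box 3] = (6+2+10+12+7)/5 = 37/5.
E[N] = (5/14)·(7) + (3/7)·(29/4) + (3/14)·(37/5) = 1007/140.

1007/140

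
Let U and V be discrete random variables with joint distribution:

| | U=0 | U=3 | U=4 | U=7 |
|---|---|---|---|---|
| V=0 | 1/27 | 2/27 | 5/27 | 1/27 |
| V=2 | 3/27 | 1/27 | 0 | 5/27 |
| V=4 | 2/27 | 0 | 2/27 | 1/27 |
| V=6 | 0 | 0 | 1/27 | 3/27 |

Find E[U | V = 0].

11/3

P(V = 0) = 1/3.
Summing U·P(U=x,V=y) over the conditioning event gives 11/9.
E[U | V = 0] = (11/9) / (1/3) = 11/3.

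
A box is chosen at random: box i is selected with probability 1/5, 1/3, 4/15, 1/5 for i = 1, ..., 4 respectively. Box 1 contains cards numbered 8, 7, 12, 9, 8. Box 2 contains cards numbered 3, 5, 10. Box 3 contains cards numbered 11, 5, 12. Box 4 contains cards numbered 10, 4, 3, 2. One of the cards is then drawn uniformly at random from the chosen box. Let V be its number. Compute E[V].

E[V | box 1] = (8+7+12+9+8)/5 = 44/5.
E[V | box 2] = (3+5+10)/3 = 6.
E[V | box 3] = (11+5+12)/3 = 28/3.
E[V | box 4] = (10+4+3+2)/4 = 19/4.
By the law of total expectation,
E[V] = (1/5)·(44/5) + (1/3)·(6) + (4/15)·(28/3) + (1/5)·(19/4) = 6479/900.

6479/900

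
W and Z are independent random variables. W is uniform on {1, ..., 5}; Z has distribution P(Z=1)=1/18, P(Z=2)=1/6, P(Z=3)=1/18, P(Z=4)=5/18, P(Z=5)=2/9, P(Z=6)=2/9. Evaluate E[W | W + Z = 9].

P(W + Z = 9) = 13/90.
Summing W·P(x,y) over outcomes with W + Z = 9 gives 53/90.
E[W | W + Z = 9] = (53/90) / (13/90) = 53/13.

53/13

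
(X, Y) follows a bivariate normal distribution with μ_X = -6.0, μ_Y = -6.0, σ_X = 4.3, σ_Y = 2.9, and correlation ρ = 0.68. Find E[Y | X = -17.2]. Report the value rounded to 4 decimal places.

For a bivariate normal, E[Y | X=x] = μ_Y + ρ·(σ_Y/σ_X)·(x − μ_X).
E[Y | X=-17.2] = -6.0 + (0.68)·(2.9/4.3)·(-17.2 − (-6.0)) = -6.0 + (0.458605)·(-11.2) = -11.1364.

-11.1364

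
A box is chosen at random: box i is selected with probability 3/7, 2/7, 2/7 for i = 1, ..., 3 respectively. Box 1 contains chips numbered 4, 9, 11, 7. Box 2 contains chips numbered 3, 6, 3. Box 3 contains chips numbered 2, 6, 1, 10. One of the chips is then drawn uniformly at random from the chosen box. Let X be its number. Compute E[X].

163/28

E[X | box 1] = (4+9+11+7)/4 = 31/4.
E[X | box 2] = (3+6+3)/3 = 4.
E[X | box 3] = (2+6+1+10)/4 = 19/4.
By the law of total expectation,
E[X] = (3/7)·(31/4) + (2/7)·(4) + (2/7)·(19/4) = 163/28.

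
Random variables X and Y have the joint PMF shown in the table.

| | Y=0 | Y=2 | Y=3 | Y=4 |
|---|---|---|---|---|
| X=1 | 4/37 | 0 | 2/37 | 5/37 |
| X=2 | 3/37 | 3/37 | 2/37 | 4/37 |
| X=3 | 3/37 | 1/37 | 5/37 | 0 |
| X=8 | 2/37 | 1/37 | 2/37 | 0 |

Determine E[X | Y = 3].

P(Y = 3) = 11/37.
Σ X·P over the event = 1·(2/37) + 2·(2/37) + 3·(5/37) + 8·(2/37) = 1.
E[X | Y = 3] = (1) / (11/37) = 37/11.

37/11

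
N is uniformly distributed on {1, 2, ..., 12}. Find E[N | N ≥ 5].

17/2

Given N ≥ 5, N is equally likely to be any of {5, 6, 7, 8, 9, 10, 11, 12}.
E[N | N ≥ 5] = (5 + 6 + 7 + 8 + 9 + 10 + 11 + 12) / 8 = 17/2.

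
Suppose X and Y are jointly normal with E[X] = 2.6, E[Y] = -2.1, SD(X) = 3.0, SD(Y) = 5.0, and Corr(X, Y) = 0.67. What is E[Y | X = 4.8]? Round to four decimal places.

The regression of Y on X has slope ρ·σ_Y/σ_X and passes through (μ_X, μ_Y).
E[Y | X=4.8] = -2.1 + (0.67)·(5.0/3.0)·(4.8 − (2.6)) = -2.1 + (1.1167)·(2.2) = 0.3567.

0.3567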